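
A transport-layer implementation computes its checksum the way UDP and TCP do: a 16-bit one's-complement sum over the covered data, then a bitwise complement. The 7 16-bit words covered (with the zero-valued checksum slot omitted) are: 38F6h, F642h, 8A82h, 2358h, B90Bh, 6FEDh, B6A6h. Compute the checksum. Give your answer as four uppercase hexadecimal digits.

One's-complement addition (fold any carry out of bit 15 back into bit 0):
  0x38F6 + 0xF642 = 0x12F38 → wrap carry → 0x2F39
  0x2F39 + 0x8A82 = 0x0B9BB
  0xB9BB + 0x2358 = 0x0DD13
  0xDD13 + 0xB90B = 0x1961E → wrap carry → 0x961F
  0x961F + 0x6FED = 0x1060C → wrap carry → 0x060D
  0x060D + 0xB6A6 = 0x0BCB3
One's-complement sum = 0xBCB3.
Checksum = ~0xBCB3 & 0xFFFF = 0x434C.

434C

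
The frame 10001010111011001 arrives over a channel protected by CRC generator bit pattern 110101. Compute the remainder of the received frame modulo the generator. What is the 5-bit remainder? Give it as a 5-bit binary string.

00010

Modulo-2 division of 10001010111011001 by 110101:
  pos 0: 100010 XOR 110101 = 010111
  pos 1: 101111 XOR 110101 = 011010
  pos 2: 110100 XOR 110101 = 000001
  pos 7: 111101 XOR 110101 = 001000
  pos 9: 100010 XOR 110101 = 010111
  pos 10: 101110 XOR 110101 = 011011
  pos 11: 110111 XOR 110101 = 000010
Remainder = 00010 (nonzero — an error is detected).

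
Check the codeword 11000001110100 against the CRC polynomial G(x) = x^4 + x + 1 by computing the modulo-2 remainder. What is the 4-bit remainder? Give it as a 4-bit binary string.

Modulo-2 division of 11000001110100 by 10011:
  pos 0: 11000 XOR 10011 = 01011
  pos 1: 10110 XOR 10011 = 00101
  pos 3: 10101 XOR 10011 = 00110
  pos 5: 11011 XOR 10011 = 01000
  pos 6: 10000 XOR 10011 = 00011
  pos 9: 11100 XOR 10011 = 01111
Remainder = 1111 (nonzero — an error is detected).

1111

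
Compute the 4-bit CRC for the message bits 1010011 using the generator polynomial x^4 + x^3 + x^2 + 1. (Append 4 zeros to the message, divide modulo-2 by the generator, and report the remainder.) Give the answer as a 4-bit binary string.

0000

Append 4 zeros: 10100110000. Divide by 11101 (XOR where the leading bit is 1):
  pos 0: 10100 XOR 11101 = 01001
  pos 1: 10011 XOR 11101 = 01110
  pos 2: 11101 XOR 11101 = 00000
Remainder (last 4 bits) = 0000. This is the CRC / FCS.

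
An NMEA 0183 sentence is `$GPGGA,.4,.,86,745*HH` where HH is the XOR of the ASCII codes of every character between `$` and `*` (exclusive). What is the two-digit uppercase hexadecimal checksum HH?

XOR the ASCII codes of the payload characters:
  'G' = 0x47 → acc = 0x47
  'P' = 0x50 → acc = 0x17
  'G' = 0x47 → acc = 0x50
  'G' = 0x47 → acc = 0x17
  'A' = 0x41 → acc = 0x56
  ',' = 0x2C → acc = 0x7A
  '.' = 0x2E → acc = 0x54
  '4' = 0x34 → acc = 0x60
  ',' = 0x2C → acc = 0x4C
  '.' = 0x2E → acc = 0x62
  ',' = 0x2C → acc = 0x4E
  '8' = 0x38 → acc = 0x76
  '6' = 0x36 → acc = 0x40
  ',' = 0x2C → acc = 0x6C
  '7' = 0x37 → acc = 0x5B
  '4' = 0x34 → acc = 0x6F
  '5' = 0x35 → acc = 0x5A
Checksum = 0x5A.

5A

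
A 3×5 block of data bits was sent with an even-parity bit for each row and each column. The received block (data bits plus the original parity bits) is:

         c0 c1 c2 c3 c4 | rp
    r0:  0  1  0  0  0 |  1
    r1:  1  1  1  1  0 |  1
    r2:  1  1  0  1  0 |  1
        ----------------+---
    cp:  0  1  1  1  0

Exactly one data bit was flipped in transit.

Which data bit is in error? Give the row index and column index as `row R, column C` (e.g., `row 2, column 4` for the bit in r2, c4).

row 1, column 3

Recompute each row's even parity and compare to rp:
  r0: data parity 1, sent rp 1 → ok
  r1: data parity 0, sent rp 1 → mismatch
  r2: data parity 1, sent rp 1 → ok
Recompute each column's even parity and compare to cp:
  c0: data parity 0, sent cp 0 → ok
  c1: data parity 1, sent cp 1 → ok
  c2: data parity 1, sent cp 1 → ok
  c3: data parity 0, sent cp 1 → mismatch
  c4: data parity 0, sent cp 0 → ok
Exactly one row (r1) and one column (c3) fail → the flipped bit is at their intersection.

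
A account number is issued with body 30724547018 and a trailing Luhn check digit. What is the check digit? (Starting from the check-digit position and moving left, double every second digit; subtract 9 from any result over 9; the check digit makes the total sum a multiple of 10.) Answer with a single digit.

Partial digits right→left: 8 1 0 7 4 5 4 2 7 0 3
Double every second digit counting from the check-digit position (so the 1st, 3rd, 5th, ... of the partial from the right).
  doubled (with −9 where >9): 7 0 8 8 5 6 → sum 34
  kept as-is: 1 7 5 2 0 → sum 15
Total = 34 + 15 = 49.
Check digit = (10 − (49 mod 10)) mod 10 = 1.

1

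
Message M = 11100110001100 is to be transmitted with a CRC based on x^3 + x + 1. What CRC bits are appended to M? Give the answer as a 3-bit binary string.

Append 3 zeros: 11100110001100000. Divide by 1011 (XOR where the leading bit is 1):
  pos 0: 1110 XOR 1011 = 0101
  pos 1: 1010 XOR 1011 = 0001
  pos 4: 1110 XOR 1011 = 0101
  pos 5: 1010 XOR 1011 = 0001
  pos 8: 1011 XOR 1011 = 0000
Remainder (last 3 bits) = 000. This is the CRC / FCS.

000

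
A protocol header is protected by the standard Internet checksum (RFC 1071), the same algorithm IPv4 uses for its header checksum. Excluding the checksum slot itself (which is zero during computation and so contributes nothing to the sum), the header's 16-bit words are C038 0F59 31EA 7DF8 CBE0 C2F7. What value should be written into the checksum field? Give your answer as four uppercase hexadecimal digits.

One's-complement addition (fold any carry out of bit 15 back into bit 0):
  0xC038 + 0x0F59 = 0x0CF91
  0xCF91 + 0x31EA = 0x1017B → wrap carry → 0x017C
  0x017C + 0x7DF8 = 0x07F74
  0x7F74 + 0xCBE0 = 0x14B54 → wrap carry → 0x4B55
  0x4B55 + 0xC2F7 = 0x10E4C → wrap carry → 0x0E4D
One's-complement sum = 0x0E4D.
Checksum = ~0x0E4D & 0xFFFF = 0xF1B2.

F1B2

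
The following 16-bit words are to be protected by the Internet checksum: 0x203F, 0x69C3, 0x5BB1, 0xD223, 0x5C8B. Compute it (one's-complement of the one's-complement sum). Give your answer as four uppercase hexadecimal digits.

One's-complement addition (fold any carry out of bit 15 back into bit 0):
  0x203F + 0x69C3 = 0x08A02
  0x8A02 + 0x5BB1 = 0x0E5B3
  0xE5B3 + 0xD223 = 0x1B7D6 → wrap carry → 0xB7D7
  0xB7D7 + 0x5C8B = 0x11462 → wrap carry → 0x1463
One's-complement sum = 0x1463.
Checksum = ~0x1463 & 0xFFFF = 0xEB9C.

EB9C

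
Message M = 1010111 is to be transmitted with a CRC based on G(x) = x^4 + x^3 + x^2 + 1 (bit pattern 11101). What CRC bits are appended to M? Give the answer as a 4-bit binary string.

Append 4 zeros: 10101110000. Divide by 11101 (XOR where the leading bit is 1):
  pos 0: 10101 XOR 11101 = 01000
  pos 1: 10001 XOR 11101 = 01100
  pos 2: 11001 XOR 11101 = 00100
  pos 4: 10000 XOR 11101 = 01101
  pos 5: 11010 XOR 11101 = 00111
Remainder (last 4 bits) = 1110. This is the CRC / FCS.

1110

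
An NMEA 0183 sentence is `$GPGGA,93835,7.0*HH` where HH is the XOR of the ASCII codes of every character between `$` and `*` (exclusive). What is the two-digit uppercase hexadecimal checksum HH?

4B

XOR the ASCII codes of the payload characters:
  'G' = 0x47 → acc = 0x47
  'P' = 0x50 → acc = 0x17
  'G' = 0x47 → acc = 0x50
  'G' = 0x47 → acc = 0x17
  'A' = 0x41 → acc = 0x56
  ',' = 0x2C → acc = 0x7A
  '9' = 0x39 → acc = 0x43
  '3' = 0x33 → acc = 0x70
  '8' = 0x38 → acc = 0x48
  '3' = 0x33 → acc = 0x7B
  '5' = 0x35 → acc = 0x4E
  ',' = 0x2C → acc = 0x62
  '7' = 0x37 → acc = 0x55
  '.' = 0x2E → acc = 0x7B
  '0' = 0x30 → acc = 0x4B
Checksum = 0x4B.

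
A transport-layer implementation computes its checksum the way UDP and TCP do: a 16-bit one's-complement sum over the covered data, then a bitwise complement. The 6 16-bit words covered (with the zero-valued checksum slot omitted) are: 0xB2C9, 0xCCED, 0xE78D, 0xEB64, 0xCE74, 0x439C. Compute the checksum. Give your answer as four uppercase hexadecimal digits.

9B44

One's-complement addition (fold any carry out of bit 15 back into bit 0):
  0xB2C9 + 0xCCED = 0x17FB6 → wrap carry → 0x7FB7
  0x7FB7 + 0xE78D = 0x16744 → wrap carry → 0x6745
  0x6745 + 0xEB64 = 0x152A9 → wrap carry → 0x52AA
  0x52AA + 0xCE74 = 0x1211E → wrap carry → 0x211F
  0x211F + 0x439C = 0x064BB
One's-complement sum = 0x64BB.
Checksum = ~0x64BB & 0xFFFF = 0x9B44.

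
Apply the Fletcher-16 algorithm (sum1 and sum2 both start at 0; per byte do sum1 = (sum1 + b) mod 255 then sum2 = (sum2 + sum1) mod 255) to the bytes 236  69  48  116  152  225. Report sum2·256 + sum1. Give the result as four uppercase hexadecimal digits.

1951

Running sums (mod 255):
  after byte 0 (236): sum1=236, sum2=236
  after byte 1 (69): sum1=50, sum2=31
  after byte 2 (48): sum1=98, sum2=129
  after byte 3 (116): sum1=214, sum2=88
  after byte 4 (152): sum1=111, sum2=199
  after byte 5 (225): sum1=81, sum2=25
Checksum = sum2·256 + sum1 = 25·256 + 81 = 6481 = 0x1951.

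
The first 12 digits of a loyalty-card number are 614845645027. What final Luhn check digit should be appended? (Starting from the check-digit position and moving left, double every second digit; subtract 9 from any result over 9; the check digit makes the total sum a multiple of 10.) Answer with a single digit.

0

Partial digits right→left: 7 2 0 5 4 6 5 4 8 4 1 6
Double every second digit counting from the check-digit position (so the 1st, 3rd, 5th, ... of the partial from the right).
  doubled (with −9 where >9): 5 0 8 1 7 2 → sum 23
  kept as-is: 2 5 6 4 4 6 → sum 27
Total = 23 + 27 = 50.
Check digit = (10 − (50 mod 10)) mod 10 = 0.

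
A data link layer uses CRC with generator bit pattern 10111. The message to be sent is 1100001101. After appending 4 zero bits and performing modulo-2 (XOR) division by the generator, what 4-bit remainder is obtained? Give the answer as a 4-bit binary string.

1000

Append 4 zeros: 11000011010000. Divide by 10111 (XOR where the leading bit is 1):
  pos 0: 11000 XOR 10111 = 01111
  pos 1: 11110 XOR 10111 = 01001
  pos 2: 10011 XOR 10111 = 00100
  pos 4: 10010 XOR 10111 = 00101
  pos 6: 10110 XOR 10111 = 00001
Remainder (last 4 bits) = 1000. This is the CRC / FCS.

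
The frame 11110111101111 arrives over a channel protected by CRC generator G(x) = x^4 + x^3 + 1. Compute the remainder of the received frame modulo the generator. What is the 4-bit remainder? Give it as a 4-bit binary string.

0000

Modulo-2 division of 11110111101111 by 11001:
  pos 0: 11110 XOR 11001 = 00111
  pos 2: 11111 XOR 11001 = 00110
  pos 4: 11011 XOR 11001 = 00010
  pos 7: 10011 XOR 11001 = 01010
  pos 8: 10101 XOR 11001 = 01100
  pos 9: 11001 XOR 11001 = 00000
Remainder = 0000 (zero — the frame passes the CRC check).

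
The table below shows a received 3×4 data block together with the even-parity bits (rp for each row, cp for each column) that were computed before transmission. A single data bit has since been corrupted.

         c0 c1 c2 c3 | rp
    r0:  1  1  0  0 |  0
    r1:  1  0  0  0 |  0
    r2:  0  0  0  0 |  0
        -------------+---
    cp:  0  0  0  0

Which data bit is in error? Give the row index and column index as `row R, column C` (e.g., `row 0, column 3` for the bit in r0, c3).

Recompute each row's even parity and compare to rp:
  r0: data parity 0, sent rp 0 → ok
  r1: data parity 1, sent rp 0 → mismatch
  r2: data parity 0, sent rp 0 → ok
Recompute each column's even parity and compare to cp:
  c0: data parity 0, sent cp 0 → ok
  c1: data parity 1, sent cp 0 → mismatch
  c2: data parity 0, sent cp 0 → ok
  c3: data parity 0, sent cp 0 → ok
Exactly one row (r1) and one column (c1) fail → the flipped bit is at their intersection.

row 1, column 1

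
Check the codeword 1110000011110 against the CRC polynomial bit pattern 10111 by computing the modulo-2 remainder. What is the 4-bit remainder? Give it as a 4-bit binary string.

1000

Modulo-2 division of 1110000011110 by 10111:
  pos 0: 11100 XOR 10111 = 01011
  pos 1: 10110 XOR 10111 = 00001
  pos 5: 10011 XOR 10111 = 00100
  pos 7: 10011 XOR 10111 = 00100
Remainder = 1000 (nonzero — an error is detected).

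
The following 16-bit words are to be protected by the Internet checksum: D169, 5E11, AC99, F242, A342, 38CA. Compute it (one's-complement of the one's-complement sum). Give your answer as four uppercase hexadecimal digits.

559B

One's-complement addition (fold any carry out of bit 15 back into bit 0):
  0xD169 + 0x5E11 = 0x12F7A → wrap carry → 0x2F7B
  0x2F7B + 0xAC99 = 0x0DC14
  0xDC14 + 0xF242 = 0x1CE56 → wrap carry → 0xCE57
  0xCE57 + 0xA342 = 0x17199 → wrap carry → 0x719A
  0x719A + 0x38CA = 0x0AA64
One's-complement sum = 0xAA64.
Checksum = ~0xAA64 & 0xFFFF = 0x559B.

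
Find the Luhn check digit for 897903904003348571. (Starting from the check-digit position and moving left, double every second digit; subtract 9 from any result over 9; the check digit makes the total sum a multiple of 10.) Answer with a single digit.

3

Partial digits right→left: 1 7 5 8 4 3 3 0 0 4 0 9 3 0 9 7 9 8
Double every second digit counting from the check-digit position (so the 1st, 3rd, 5th, ... of the partial from the right).
  doubled (with −9 where >9): 2 1 8 6 0 0 6 9 9 → sum 41
  kept as-is: 7 8 3 0 4 9 0 7 8 → sum 46
Total = 41 + 46 = 87.
Check digit = (10 − (87 mod 10)) mod 10 = 3.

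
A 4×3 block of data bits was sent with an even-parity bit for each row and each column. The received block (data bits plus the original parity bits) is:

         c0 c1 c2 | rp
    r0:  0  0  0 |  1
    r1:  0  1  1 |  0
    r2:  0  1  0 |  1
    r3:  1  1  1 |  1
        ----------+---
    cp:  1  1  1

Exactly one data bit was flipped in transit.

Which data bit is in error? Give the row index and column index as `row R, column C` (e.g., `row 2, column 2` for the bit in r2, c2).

row 0, column 2

Recompute each row's even parity and compare to rp:
  r0: data parity 0, sent rp 1 → mismatch
  r1: data parity 0, sent rp 0 → ok
  r2: data parity 1, sent rp 1 → ok
  r3: data parity 1, sent rp 1 → ok
Recompute each column's even parity and compare to cp:
  c0: data parity 1, sent cp 1 → ok
  c1: data parity 1, sent cp 1 → ok
  c2: data parity 0, sent cp 1 → mismatch
Exactly one row (r0) and one column (c2) fail → the flipped bit is at their intersection.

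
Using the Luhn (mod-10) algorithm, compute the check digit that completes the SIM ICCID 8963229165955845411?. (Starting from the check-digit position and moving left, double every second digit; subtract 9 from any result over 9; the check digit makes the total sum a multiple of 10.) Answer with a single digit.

Partial digits right→left: 1 1 4 5 4 8 5 5 9 5 6 1 9 2 2 3 6 9 8
Double every second digit counting from the check-digit position (so the 1st, 3rd, 5th, ... of the partial from the right).
  doubled (with −9 where >9): 2 8 8 1 9 3 9 4 3 7 → sum 54
  kept as-is: 1 5 8 5 5 1 2 3 9 → sum 39
Total = 54 + 39 = 93.
Check digit = (10 − (93 mod 10)) mod 10 = 7.

7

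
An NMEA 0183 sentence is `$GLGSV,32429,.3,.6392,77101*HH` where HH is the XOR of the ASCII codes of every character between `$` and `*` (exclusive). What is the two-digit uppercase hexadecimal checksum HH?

7A

XOR the ASCII codes of the payload characters:
  'G' = 0x47 → acc = 0x47
  'L' = 0x4C → acc = 0x0B
  'G' = 0x47 → acc = 0x4C
  'S' = 0x53 → acc = 0x1F
  'V' = 0x56 → acc = 0x49
  ',' = 0x2C → acc = 0x65
  '3' = 0x33 → acc = 0x56
  '2' = 0x32 → acc = 0x64
  '4' = 0x34 → acc = 0x50
  '2' = 0x32 → acc = 0x62
  '9' = 0x39 → acc = 0x5B
  ',' = 0x2C → acc = 0x77
  '.' = 0x2E → acc = 0x59
  '3' = 0x33 → acc = 0x6A
  ',' = 0x2C → acc = 0x46
  '.' = 0x2E → acc = 0x68
  '6' = 0x36 → acc = 0x5E
  '3' = 0x33 → acc = 0x6D
  '9' = 0x39 → acc = 0x54
  '2' = 0x32 → acc = 0x66
  ',' = 0x2C → acc = 0x4A
  '7' = 0x37 → acc = 0x7D
  '7' = 0x37 → acc = 0x4A
  '1' = 0x31 → acc = 0x7B
  '0' = 0x30 → acc = 0x4B
  '1' = 0x31 → acc = 0x7A
Checksum = 0x7A.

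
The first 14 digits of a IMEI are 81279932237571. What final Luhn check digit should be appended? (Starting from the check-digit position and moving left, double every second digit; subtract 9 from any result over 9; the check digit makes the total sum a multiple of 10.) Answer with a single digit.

3

Partial digits right→left: 1 7 5 7 3 2 2 3 9 9 7 2 1 8
Double every second digit counting from the check-digit position (so the 1st, 3rd, 5th, ... of the partial from the right).
  doubled (with −9 where >9): 2 1 6 4 9 5 2 → sum 29
  kept as-is: 7 7 2 3 9 2 8 → sum 38
Total = 29 + 38 = 67.
Check digit = (10 − (67 mod 10)) mod 10 = 3.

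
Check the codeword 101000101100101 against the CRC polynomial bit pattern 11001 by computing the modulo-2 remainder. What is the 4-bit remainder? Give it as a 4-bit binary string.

Modulo-2 division of 101000101100101 by 11001:
  pos 0: 10100 XOR 11001 = 01101
  pos 1: 11010 XOR 11001 = 00011
  pos 4: 11101 XOR 11001 = 00100
  pos 6: 10010 XOR 11001 = 01011
  pos 7: 10110 XOR 11001 = 01111
  pos 8: 11111 XOR 11001 = 00110
  pos 10: 11001 XOR 11001 = 00000
Remainder = 0000 (zero — the frame passes the CRC check).

0000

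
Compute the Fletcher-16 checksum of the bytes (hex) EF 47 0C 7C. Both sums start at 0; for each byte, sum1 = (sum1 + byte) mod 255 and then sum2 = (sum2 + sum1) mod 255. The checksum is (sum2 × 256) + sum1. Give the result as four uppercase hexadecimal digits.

2ABF

Running sums (mod 255):
  after byte 0 (EF): sum1=239, sum2=239
  after byte 1 (47): sum1=55, sum2=39
  after byte 2 (0C): sum1=67, sum2=106
  after byte 3 (7C): sum1=191, sum2=42
Checksum = sum2·256 + sum1 = 42·256 + 191 = 10943 = 0x2ABF.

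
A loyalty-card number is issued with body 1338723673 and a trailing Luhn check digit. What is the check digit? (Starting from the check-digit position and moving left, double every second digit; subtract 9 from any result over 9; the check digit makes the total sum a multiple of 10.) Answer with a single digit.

3

Partial digits right→left: 3 7 6 3 2 7 8 3 3 1
Double every second digit counting from the check-digit position (so the 1st, 3rd, 5th, ... of the partial from the right).
  doubled (with −9 where >9): 6 3 4 7 6 → sum 26
  kept as-is: 7 3 7 3 1 → sum 21
Total = 26 + 21 = 47.
Check digit = (10 − (47 mod 10)) mod 10 = 3.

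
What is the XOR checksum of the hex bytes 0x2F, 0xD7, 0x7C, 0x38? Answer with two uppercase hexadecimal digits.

BC

XOR the bytes together:
  start with 0x2F
  0x2F ⊕ 0xD7 = 0xF8
  0xF8 ⊕ 0x7C = 0x84
  0x84 ⊕ 0x38 = 0xBC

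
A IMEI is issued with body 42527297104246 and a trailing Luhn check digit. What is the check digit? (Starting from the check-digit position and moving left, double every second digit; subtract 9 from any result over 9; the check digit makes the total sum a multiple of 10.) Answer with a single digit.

2

Partial digits right→left: 6 4 2 4 0 1 7 9 2 7 2 5 2 4
Double every second digit counting from the check-digit position (so the 1st, 3rd, 5th, ... of the partial from the right).
  doubled (with −9 where >9): 3 4 0 5 4 4 4 → sum 24
  kept as-is: 4 4 1 9 7 5 4 → sum 34
Total = 24 + 34 = 58.
Check digit = (10 − (58 mod 10)) mod 10 = 2.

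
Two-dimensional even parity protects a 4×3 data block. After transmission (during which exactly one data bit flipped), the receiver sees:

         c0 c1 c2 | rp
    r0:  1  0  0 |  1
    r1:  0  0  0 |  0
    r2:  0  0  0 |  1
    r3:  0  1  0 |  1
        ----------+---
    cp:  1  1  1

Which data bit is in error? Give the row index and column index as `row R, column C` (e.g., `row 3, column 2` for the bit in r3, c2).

row 2, column 2

Recompute each row's even parity and compare to rp:
  r0: data parity 1, sent rp 1 → ok
  r1: data parity 0, sent rp 0 → ok
  r2: data parity 0, sent rp 1 → mismatch
  r3: data parity 1, sent rp 1 → ok
Recompute each column's even parity and compare to cp:
  c0: data parity 1, sent cp 1 → ok
  c1: data parity 1, sent cp 1 → ok
  c2: data parity 0, sent cp 1 → mismatch
Exactly one row (r2) and one column (c2) fail → the flipped bit is at their intersection.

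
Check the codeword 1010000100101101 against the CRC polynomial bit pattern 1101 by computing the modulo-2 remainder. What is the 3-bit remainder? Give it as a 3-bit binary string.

Modulo-2 division of 1010000100101101 by 1101:
  pos 0: 1010 XOR 1101 = 0111
  pos 1: 1110 XOR 1101 = 0011
  pos 3: 1100 XOR 1101 = 0001
  pos 6: 1100 XOR 1101 = 0001
  pos 9: 1101 XOR 1101 = 0000
Remainder = 101 (nonzero — an error is detected).

101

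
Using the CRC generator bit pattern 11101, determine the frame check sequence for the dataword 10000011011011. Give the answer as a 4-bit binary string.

Append 4 zeros: 100000110110110000. Divide by 11101 (XOR where the leading bit is 1):
  pos 0: 10000 XOR 11101 = 01101
  pos 1: 11010 XOR 11101 = 00111
  pos 3: 11111 XOR 11101 = 00010
  pos 6: 10011 XOR 11101 = 01110
  pos 7: 11100 XOR 11101 = 00001
  pos 11: 11100 XOR 11101 = 00001
Remainder (last 4 bits) = 0100. This is the CRC / FCS.

0100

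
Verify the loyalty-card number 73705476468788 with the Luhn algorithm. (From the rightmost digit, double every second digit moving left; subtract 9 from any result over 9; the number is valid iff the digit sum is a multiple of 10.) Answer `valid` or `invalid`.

From the right, keep odd positions and double even positions (subtract 9 from any doubled value over 9):
  doubled (positions 2,4,...): 7 7 8 5 1 5 5 → sum 38
  kept (positions 1,3,...): 8 7 6 6 4 0 3 → sum 34
Total = 72.
72 mod 10 = 2, so the number is invalid.

invalid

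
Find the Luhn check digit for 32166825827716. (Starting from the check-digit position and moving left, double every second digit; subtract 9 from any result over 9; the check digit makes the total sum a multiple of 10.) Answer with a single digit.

5

Partial digits right→left: 6 1 7 7 2 8 5 2 8 6 6 1 2 3
Double every second digit counting from the check-digit position (so the 1st, 3rd, 5th, ... of the partial from the right).
  doubled (with −9 where >9): 3 5 4 1 7 3 4 → sum 27
  kept as-is: 1 7 8 2 6 1 3 → sum 28
Total = 27 + 28 = 55.
Check digit = (10 − (55 mod 10)) mod 10 = 5.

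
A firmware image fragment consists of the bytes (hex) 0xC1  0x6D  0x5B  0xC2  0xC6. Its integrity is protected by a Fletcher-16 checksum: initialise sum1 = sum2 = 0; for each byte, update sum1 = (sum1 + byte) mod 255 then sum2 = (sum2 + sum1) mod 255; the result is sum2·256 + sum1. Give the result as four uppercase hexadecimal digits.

Running sums (mod 255):
  after byte 0 (0xC1): sum1=193, sum2=193
  after byte 1 (0x6D): sum1=47, sum2=240
  after byte 2 (0x5B): sum1=138, sum2=123
  after byte 3 (0xC2): sum1=77, sum2=200
  after byte 4 (0xC6): sum1=20, sum2=220
Checksum = sum2·256 + sum1 = 220·256 + 20 = 56340 = 0xDC14.

DC14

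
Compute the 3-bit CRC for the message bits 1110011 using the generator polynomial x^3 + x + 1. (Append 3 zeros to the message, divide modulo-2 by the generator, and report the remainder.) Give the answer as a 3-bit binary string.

010

Append 3 zeros: 1110011000. Divide by 1011 (XOR where the leading bit is 1):
  pos 0: 1110 XOR 1011 = 0101
  pos 1: 1010 XOR 1011 = 0001
  pos 4: 1110 XOR 1011 = 0101
  pos 5: 1010 XOR 1011 = 0001
Remainder (last 3 bits) = 010. This is the CRC / FCS.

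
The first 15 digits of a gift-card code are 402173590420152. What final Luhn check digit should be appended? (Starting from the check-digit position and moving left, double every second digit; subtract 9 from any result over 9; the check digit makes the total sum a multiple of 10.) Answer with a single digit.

Partial digits right→left: 2 5 1 0 2 4 0 9 5 3 7 1 2 0 4
Double every second digit counting from the check-digit position (so the 1st, 3rd, 5th, ... of the partial from the right).
  doubled (with −9 where >9): 4 2 4 0 1 5 4 8 → sum 28
  kept as-is: 5 0 4 9 3 1 0 → sum 22
Total = 28 + 22 = 50.
Check digit = (10 − (50 mod 10)) mod 10 = 0.

0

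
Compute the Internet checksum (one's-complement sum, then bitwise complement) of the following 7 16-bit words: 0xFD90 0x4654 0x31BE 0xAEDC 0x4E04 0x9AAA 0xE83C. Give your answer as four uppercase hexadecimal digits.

One's-complement addition (fold any carry out of bit 15 back into bit 0):
  0xFD90 + 0x4654 = 0x143E4 → wrap carry → 0x43E5
  0x43E5 + 0x31BE = 0x075A3
  0x75A3 + 0xAEDC = 0x1247F → wrap carry → 0x2480
  0x2480 + 0x4E04 = 0x07284
  0x7284 + 0x9AAA = 0x10D2E → wrap carry → 0x0D2F
  0x0D2F + 0xE83C = 0x0F56B
One's-complement sum = 0xF56B.
Checksum = ~0xF56B & 0xFFFF = 0x0A94.

0A94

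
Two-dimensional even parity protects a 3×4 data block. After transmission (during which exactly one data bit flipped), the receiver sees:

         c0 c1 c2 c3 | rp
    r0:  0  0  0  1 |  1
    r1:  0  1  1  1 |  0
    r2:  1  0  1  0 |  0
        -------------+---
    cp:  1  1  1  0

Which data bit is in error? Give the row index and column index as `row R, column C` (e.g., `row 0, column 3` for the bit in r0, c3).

Recompute each row's even parity and compare to rp:
  r0: data parity 1, sent rp 1 → ok
  r1: data parity 1, sent rp 0 → mismatch
  r2: data parity 0, sent rp 0 → ok
Recompute each column's even parity and compare to cp:
  c0: data parity 1, sent cp 1 → ok
  c1: data parity 1, sent cp 1 → ok
  c2: data parity 0, sent cp 1 → mismatch
  c3: data parity 0, sent cp 0 → ok
Exactly one row (r1) and one column (c2) fail → the flipped bit is at their intersection.

row 1, column 2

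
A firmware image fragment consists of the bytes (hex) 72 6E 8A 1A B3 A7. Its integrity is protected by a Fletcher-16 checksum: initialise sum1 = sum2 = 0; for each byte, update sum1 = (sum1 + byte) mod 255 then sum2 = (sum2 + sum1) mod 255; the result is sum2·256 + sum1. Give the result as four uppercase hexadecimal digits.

Running sums (mod 255):
  after byte 0 (72): sum1=114, sum2=114
  after byte 1 (6E): sum1=224, sum2=83
  after byte 2 (8A): sum1=107, sum2=190
  after byte 3 (1A): sum1=133, sum2=68
  after byte 4 (B3): sum1=57, sum2=125
  after byte 5 (A7): sum1=224, sum2=94
Checksum = sum2·256 + sum1 = 94·256 + 224 = 24288 = 0x5EE0.

5EE0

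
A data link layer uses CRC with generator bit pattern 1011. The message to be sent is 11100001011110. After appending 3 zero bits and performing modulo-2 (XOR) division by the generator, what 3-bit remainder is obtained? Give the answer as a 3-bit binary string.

Append 3 zeros: 11100001011110000. Divide by 1011 (XOR where the leading bit is 1):
  pos 0: 1110 XOR 1011 = 0101
  pos 1: 1010 XOR 1011 = 0001
  pos 4: 1001 XOR 1011 = 0010
  pos 6: 1001 XOR 1011 = 0010
  pos 8: 1011 XOR 1011 = 0000
  pos 12: 1000 XOR 1011 = 0011
Remainder (last 3 bits) = 110. This is the CRC / FCS.

110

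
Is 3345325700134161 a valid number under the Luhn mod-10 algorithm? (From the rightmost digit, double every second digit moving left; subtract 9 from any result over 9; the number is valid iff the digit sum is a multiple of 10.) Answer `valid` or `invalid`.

From the right, keep odd positions and double even positions (subtract 9 from any doubled value over 9):
  doubled (positions 2,4,...): 3 8 2 0 1 6 8 6 → sum 34
  kept (positions 1,3,...): 1 1 3 0 7 2 5 3 → sum 22
Total = 56.
56 mod 10 = 6, so the number is invalid.

invalid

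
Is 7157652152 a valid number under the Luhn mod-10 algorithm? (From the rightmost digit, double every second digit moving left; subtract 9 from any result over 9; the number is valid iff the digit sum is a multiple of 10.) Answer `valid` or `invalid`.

valid

From the right, keep odd positions and double even positions (subtract 9 from any doubled value over 9):
  doubled (positions 2,4,...): 1 4 3 1 5 → sum 14
  kept (positions 1,3,...): 2 1 5 7 1 → sum 16
Total = 30.
30 mod 10 = 0, so the number is valid.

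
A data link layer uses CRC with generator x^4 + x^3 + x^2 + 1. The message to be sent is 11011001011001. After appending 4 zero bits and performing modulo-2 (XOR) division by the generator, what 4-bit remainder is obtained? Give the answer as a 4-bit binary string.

Append 4 zeros: 110110010110010000. Divide by 11101 (XOR where the leading bit is 1):
  pos 0: 11011 XOR 11101 = 00110
  pos 2: 11000 XOR 11101 = 00101
  pos 4: 10110 XOR 11101 = 01011
  pos 5: 10111 XOR 11101 = 01010
  pos 6: 10101 XOR 11101 = 01000
  pos 7: 10000 XOR 11101 = 01101
  pos 8: 11010 XOR 11101 = 00111
  pos 10: 11110 XOR 11101 = 00011
  pos 13: 11000 XOR 11101 = 00101
Remainder (last 4 bits) = 0101. This is the CRC / FCS.

0101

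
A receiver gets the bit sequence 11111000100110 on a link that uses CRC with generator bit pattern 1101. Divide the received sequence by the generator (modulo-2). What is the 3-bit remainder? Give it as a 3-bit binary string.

110

Modulo-2 division of 11111000100110 by 1101:
  pos 0: 1111 XOR 1101 = 0010
  pos 2: 1010 XOR 1101 = 0111
  pos 3: 1110 XOR 1101 = 0011
  pos 5: 1101 XOR 1101 = 0000
Remainder = 110 (nonzero — an error is detected).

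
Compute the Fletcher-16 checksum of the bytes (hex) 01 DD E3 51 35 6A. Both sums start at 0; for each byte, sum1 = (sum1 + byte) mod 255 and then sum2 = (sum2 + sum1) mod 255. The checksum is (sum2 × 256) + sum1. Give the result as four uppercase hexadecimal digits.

Running sums (mod 255):
  after byte 0 (01): sum1=1, sum2=1
  after byte 1 (DD): sum1=222, sum2=223
  after byte 2 (E3): sum1=194, sum2=162
  after byte 3 (51): sum1=20, sum2=182
  after byte 4 (35): sum1=73, sum2=0
  after byte 5 (6A): sum1=179, sum2=179
Checksum = sum2·256 + sum1 = 179·256 + 179 = 46003 = 0xB3B3.

B3B3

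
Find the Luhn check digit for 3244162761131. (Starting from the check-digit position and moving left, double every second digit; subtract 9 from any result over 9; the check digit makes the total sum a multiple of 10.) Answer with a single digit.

0

Partial digits right→left: 1 3 1 1 6 7 2 6 1 4 4 2 3
Double every second digit counting from the check-digit position (so the 1st, 3rd, 5th, ... of the partial from the right).
  doubled (with −9 where >9): 2 2 3 4 2 8 6 → sum 27
  kept as-is: 3 1 7 6 4 2 → sum 23
Total = 27 + 23 = 50.
Check digit = (10 − (50 mod 10)) mod 10 = 0.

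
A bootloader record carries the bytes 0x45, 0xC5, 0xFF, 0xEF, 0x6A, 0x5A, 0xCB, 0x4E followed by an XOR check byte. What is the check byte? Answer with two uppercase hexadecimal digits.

25

XOR the bytes together:
  start with 0x45
  0x45 ⊕ 0xC5 = 0x80
  0x80 ⊕ 0xFF = 0x7F
  0x7F ⊕ 0xEF = 0x90
  0x90 ⊕ 0x6A = 0xFA
  0xFA ⊕ 0x5A = 0xA0
  0xA0 ⊕ 0xCB = 0x6B
  0x6B ⊕ 0x4E = 0x25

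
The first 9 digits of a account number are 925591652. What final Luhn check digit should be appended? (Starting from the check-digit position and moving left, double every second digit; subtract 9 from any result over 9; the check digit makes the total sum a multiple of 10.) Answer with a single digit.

Partial digits right→left: 2 5 6 1 9 5 5 2 9
Double every second digit counting from the check-digit position (so the 1st, 3rd, 5th, ... of the partial from the right).
  doubled (with −9 where >9): 4 3 9 1 9 → sum 26
  kept as-is: 5 1 5 2 → sum 13
Total = 26 + 13 = 39.
Check digit = (10 − (39 mod 10)) mod 10 = 1.

1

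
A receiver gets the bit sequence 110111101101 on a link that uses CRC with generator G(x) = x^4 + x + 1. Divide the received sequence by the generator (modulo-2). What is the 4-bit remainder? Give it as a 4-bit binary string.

Modulo-2 division of 110111101101 by 10011:
  pos 0: 11011 XOR 10011 = 01000
  pos 1: 10001 XOR 10011 = 00010
  pos 4: 10101 XOR 10011 = 00110
  pos 6: 11010 XOR 10011 = 01001
  pos 7: 10011 XOR 10011 = 00000
Remainder = 0000 (zero — the frame passes the CRC check).

0000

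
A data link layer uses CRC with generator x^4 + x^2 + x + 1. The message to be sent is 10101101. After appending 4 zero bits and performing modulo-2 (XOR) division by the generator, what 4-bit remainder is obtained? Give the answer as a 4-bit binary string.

Append 4 zeros: 101011010000. Divide by 10111 (XOR where the leading bit is 1):
  pos 0: 10101 XOR 10111 = 00010
  pos 3: 10101 XOR 10111 = 00010
  pos 6: 10000 XOR 10111 = 00111
Remainder (last 4 bits) = 1110. This is the CRC / FCS.

1110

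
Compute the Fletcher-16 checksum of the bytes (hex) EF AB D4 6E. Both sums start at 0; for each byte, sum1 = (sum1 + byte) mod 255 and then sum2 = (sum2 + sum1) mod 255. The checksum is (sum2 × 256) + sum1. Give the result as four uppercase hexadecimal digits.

DADE

Running sums (mod 255):
  after byte 0 (EF): sum1=239, sum2=239
  after byte 1 (AB): sum1=155, sum2=139
  after byte 2 (D4): sum1=112, sum2=251
  after byte 3 (6E): sum1=222, sum2=218
Checksum = sum2·256 + sum1 = 218·256 + 222 = 56030 = 0xDADE.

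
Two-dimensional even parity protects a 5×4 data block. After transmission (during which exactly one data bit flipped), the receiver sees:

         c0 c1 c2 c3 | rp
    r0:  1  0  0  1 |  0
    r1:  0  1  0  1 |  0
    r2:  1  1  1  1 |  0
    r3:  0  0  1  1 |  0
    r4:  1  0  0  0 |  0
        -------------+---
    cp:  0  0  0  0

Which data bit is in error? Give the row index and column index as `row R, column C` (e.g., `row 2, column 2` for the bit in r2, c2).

Recompute each row's even parity and compare to rp:
  r0: data parity 0, sent rp 0 → ok
  r1: data parity 0, sent rp 0 → ok
  r2: data parity 0, sent rp 0 → ok
  r3: data parity 0, sent rp 0 → ok
  r4: data parity 1, sent rp 0 → mismatch
Recompute each column's even parity and compare to cp:
  c0: data parity 1, sent cp 0 → mismatch
  c1: data parity 0, sent cp 0 → ok
  c2: data parity 0, sent cp 0 → ok
  c3: data parity 0, sent cp 0 → ok
Exactly one row (r4) and one column (c0) fail → the flipped bit is at their intersection.

row 4, column 0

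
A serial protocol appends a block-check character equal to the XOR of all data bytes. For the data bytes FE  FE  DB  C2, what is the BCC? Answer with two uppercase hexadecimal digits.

XOR the bytes together:
  start with 0xFE
  0xFE ⊕ 0xFE = 0x00
  0x00 ⊕ 0xDB = 0xDB
  0xDB ⊕ 0xC2 = 0x19

19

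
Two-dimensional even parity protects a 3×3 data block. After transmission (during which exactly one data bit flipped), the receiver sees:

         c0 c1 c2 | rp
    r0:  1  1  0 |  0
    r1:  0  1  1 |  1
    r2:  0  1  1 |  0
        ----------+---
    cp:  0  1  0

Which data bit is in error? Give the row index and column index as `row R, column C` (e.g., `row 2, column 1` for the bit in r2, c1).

Recompute each row's even parity and compare to rp:
  r0: data parity 0, sent rp 0 → ok
  r1: data parity 0, sent rp 1 → mismatch
  r2: data parity 0, sent rp 0 → ok
Recompute each column's even parity and compare to cp:
  c0: data parity 1, sent cp 0 → mismatch
  c1: data parity 1, sent cp 1 → ok
  c2: data parity 0, sent cp 0 → ok
Exactly one row (r1) and one column (c0) fail → the flipped bit is at their intersection.

row 1, column 0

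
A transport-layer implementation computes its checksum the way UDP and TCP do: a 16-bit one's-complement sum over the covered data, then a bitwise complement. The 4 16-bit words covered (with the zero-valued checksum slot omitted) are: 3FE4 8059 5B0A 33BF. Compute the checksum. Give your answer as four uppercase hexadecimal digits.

B0F8

One's-complement addition (fold any carry out of bit 15 back into bit 0):
  0x3FE4 + 0x8059 = 0x0C03D
  0xC03D + 0x5B0A = 0x11B47 → wrap carry → 0x1B48
  0x1B48 + 0x33BF = 0x04F07
One's-complement sum = 0x4F07.
Checksum = ~0x4F07 & 0xFFFF = 0xB0F8.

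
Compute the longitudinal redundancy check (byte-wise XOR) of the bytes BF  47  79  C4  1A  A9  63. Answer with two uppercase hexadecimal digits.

95

XOR the bytes together:
  start with 0xBF
  0xBF ⊕ 0x47 = 0xF8
  0xF8 ⊕ 0x79 = 0x81
  0x81 ⊕ 0xC4 = 0x45
  0x45 ⊕ 0x1A = 0x5F
  0x5F ⊕ 0xA9 = 0xF6
  0xF6 ⊕ 0x63 = 0x95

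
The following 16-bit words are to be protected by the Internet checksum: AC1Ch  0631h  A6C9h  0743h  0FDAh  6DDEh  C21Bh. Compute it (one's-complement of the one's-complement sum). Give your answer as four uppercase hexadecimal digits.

5FD1

One's-complement addition (fold any carry out of bit 15 back into bit 0):
  0xAC1C + 0x0631 = 0x0B24D
  0xB24D + 0xA6C9 = 0x15916 → wrap carry → 0x5917
  0x5917 + 0x0743 = 0x0605A
  0x605A + 0x0FDA = 0x07034
  0x7034 + 0x6DDE = 0x0DE12
  0xDE12 + 0xC21B = 0x1A02D → wrap carry → 0xA02E
One's-complement sum = 0xA02E.
Checksum = ~0xA02E & 0xFFFF = 0x5FD1.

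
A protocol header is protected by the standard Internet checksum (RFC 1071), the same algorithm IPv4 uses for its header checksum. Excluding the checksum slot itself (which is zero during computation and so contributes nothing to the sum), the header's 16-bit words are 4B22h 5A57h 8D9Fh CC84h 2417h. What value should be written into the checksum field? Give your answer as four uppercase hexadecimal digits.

One's-complement addition (fold any carry out of bit 15 back into bit 0):
  0x4B22 + 0x5A57 = 0x0A579
  0xA579 + 0x8D9F = 0x13318 → wrap carry → 0x3319
  0x3319 + 0xCC84 = 0x0FF9D
  0xFF9D + 0x2417 = 0x123B4 → wrap carry → 0x23B5
One's-complement sum = 0x23B5.
Checksum = ~0x23B5 & 0xFFFF = 0xDC4A.

DC4A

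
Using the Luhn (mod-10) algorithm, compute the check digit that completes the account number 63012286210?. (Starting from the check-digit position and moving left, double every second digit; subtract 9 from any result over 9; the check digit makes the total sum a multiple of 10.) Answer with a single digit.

Partial digits right→left: 0 1 2 6 8 2 2 1 0 3 6
Double every second digit counting from the check-digit position (so the 1st, 3rd, 5th, ... of the partial from the right).
  doubled (with −9 where >9): 0 4 7 4 0 3 → sum 18
  kept as-is: 1 6 2 1 3 → sum 13
Total = 18 + 13 = 31.
Check digit = (10 − (31 mod 10)) mod 10 = 9.

9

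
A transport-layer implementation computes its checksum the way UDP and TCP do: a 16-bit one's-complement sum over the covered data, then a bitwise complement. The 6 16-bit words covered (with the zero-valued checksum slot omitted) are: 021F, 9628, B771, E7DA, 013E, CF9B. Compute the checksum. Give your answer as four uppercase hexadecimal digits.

One's-complement addition (fold any carry out of bit 15 back into bit 0):
  0x021F + 0x9628 = 0x09847
  0x9847 + 0xB771 = 0x14FB8 → wrap carry → 0x4FB9
  0x4FB9 + 0xE7DA = 0x13793 → wrap carry → 0x3794
  0x3794 + 0x013E = 0x038D2
  0x38D2 + 0xCF9B = 0x1086D → wrap carry → 0x086E
One's-complement sum = 0x086E.
Checksum = ~0x086E & 0xFFFF = 0xF791.

F791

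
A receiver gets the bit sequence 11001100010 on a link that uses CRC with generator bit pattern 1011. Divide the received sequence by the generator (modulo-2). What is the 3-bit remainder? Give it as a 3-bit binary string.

111

Modulo-2 division of 11001100010 by 1011:
  pos 0: 1100 XOR 1011 = 0111
  pos 1: 1111 XOR 1011 = 0100
  pos 2: 1001 XOR 1011 = 0010
  pos 4: 1000 XOR 1011 = 0011
  pos 6: 1101 XOR 1011 = 0110
  pos 7: 1100 XOR 1011 = 0111
Remainder = 111 (nonzero — an error is detected).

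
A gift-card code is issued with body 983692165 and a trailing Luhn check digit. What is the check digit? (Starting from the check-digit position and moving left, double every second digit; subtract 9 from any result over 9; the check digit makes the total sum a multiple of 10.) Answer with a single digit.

1

Partial digits right→left: 5 6 1 2 9 6 3 8 9
Double every second digit counting from the check-digit position (so the 1st, 3rd, 5th, ... of the partial from the right).
  doubled (with −9 where >9): 1 2 9 6 9 → sum 27
  kept as-is: 6 2 6 8 → sum 22
Total = 27 + 22 = 49.
Check digit = (10 − (49 mod 10)) mod 10 = 1.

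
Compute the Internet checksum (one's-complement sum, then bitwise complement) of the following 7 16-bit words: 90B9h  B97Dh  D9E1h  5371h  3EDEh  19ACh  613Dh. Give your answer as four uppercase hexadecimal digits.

CEAD

One's-complement addition (fold any carry out of bit 15 back into bit 0):
  0x90B9 + 0xB97D = 0x14A36 → wrap carry → 0x4A37
  0x4A37 + 0xD9E1 = 0x12418 → wrap carry → 0x2419
  0x2419 + 0x5371 = 0x0778A
  0x778A + 0x3EDE = 0x0B668
  0xB668 + 0x19AC = 0x0D014
  0xD014 + 0x613D = 0x13151 → wrap carry → 0x3152
One's-complement sum = 0x3152.
Checksum = ~0x3152 & 0xFFFF = 0xCEAD.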